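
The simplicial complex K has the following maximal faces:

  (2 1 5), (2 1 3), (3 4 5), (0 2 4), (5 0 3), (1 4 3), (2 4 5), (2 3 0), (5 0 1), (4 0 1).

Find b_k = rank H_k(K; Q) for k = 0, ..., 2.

Order the vertices as 0 < 1 < 2 < 3 < 4 < 5. Listing each simplex with vertices in this order, K has dimension 2 with simplices:

  0-simplices (6): [0], [1], [2], [3], [4], [5]
  1-simplices (15): [0,1], [0,2], [0,3], [0,4], [0,5], [1,2], [1,3], [1,4], [1,5], [2,3], [2,4], [2,5], [3,4], [3,5], [4,5]
  2-simplices (10): [0,1,4], [0,1,5], [0,2,3], [0,2,4], [0,3,5], [1,2,3], [1,2,5], [1,3,4], [2,4,5], [3,4,5]

giving chain groups C_0 ≅ Z^6, C_1 ≅ Z^15, C_2 ≅ Z^10.

∂_1: C_1 → C_0 sends each edge [p,q] (with p < q) to q − p. For instance
  ∂[3,4] = [4] − [3].
This gives a 6×15 integer matrix of rank 5; reducing to Smith normal form yields diagonal entries (1,1,1,1,1).

∂_2: C_2 → C_1 acts by ∂[p,q,r] = [q,r] − [p,r] + [p,q]. For instance
  ∂[0,2,3] = [2,3] − [0,3] + [0,2],
  ∂[0,1,4] = [1,4] − [0,4] + [0,1].
This gives a 15×10 integer matrix of rank 10; reducing to Smith normal form yields diagonal entries (1,1,1,1,1,1,1,1,1,2).

Now H_k = ker ∂_k / im ∂_{k+1}, so:

  H_0: rank C_0 − rank ∂_1 = 6 − 5 = 1, and the invariant factors of ∂_1 are all 1, so H_0 = Z.
  H_1: rank ker ∂_1 − rank ∂_2 = (15 − 5) − 10 = 0, and ∂_2 has invariant factor 2 > 1, so H_1 = Z/2.
  H_2: rank ker ∂_2 − rank ∂_3 = (10 − 10) − 0 = 0, and there is no ∂_3, so H_2 = 0.

As a check, the Euler characteristic is 6 − 15 + 10 = 1, which agrees with 1 − 0 + 0 = 1.

Hence the Betti numbers are b_0 = 1, b_1 = 0, b_2 = 0.

b_0 = 1, b_1 = 0, b_2 = 0.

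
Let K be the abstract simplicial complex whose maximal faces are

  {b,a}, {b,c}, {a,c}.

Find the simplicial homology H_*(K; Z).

H_0 = Z,  H_1 = Z.

Fix the vertex order a < b < c and write every simplex with vertices in increasing order. Then dim K = 1 and the simplices of K are:

  0-simplices (3): a, b, c
  1-simplices (3): ab, ac, bc

so the chain groups are C_0 ≅ Z^3, C_1 ≅ Z^3.

Boundary ∂_1: C_1 → C_0 sends each edge [p,q] (with p < q) to q − p.
The resulting 3×3 matrix has rank 2, and its Smith normal form has invariant factors (1,1).

Computing H_k = (kernel of ∂_k) / (image of ∂_{k+1}):

  H_0: rank C_0 − rank ∂_1 = 3 − 2 = 1, and the invariant factors of ∂_1 are all 1, so H_0 = Z.
  H_1: rank ker ∂_1 − rank ∂_2 = (3 − 2) − 0 = 1, and there is no ∂_2, so H_1 = Z.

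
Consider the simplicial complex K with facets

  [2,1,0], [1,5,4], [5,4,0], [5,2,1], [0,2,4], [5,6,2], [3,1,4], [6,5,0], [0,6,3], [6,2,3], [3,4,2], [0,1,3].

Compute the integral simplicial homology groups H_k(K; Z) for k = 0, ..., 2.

H_0 = Z,  H_1 = Z_2,  H_2 = 0.

Take the total order 0 < 1 < 2 < 3 < 4 < 5 < 6 on the vertex set. Then K (dimension 2) consists of the simplices:

  0-simplices (7): [0], [1], [2], [3], [4], [5], [6]
  1-simplices (18): [0,1], [0,2], [0,3], [0,4], [0,5], [0,6], [1,2], [1,3], [1,4], [1,5], [2,3], [2,4], [2,5], [2,6], [3,4], [3,6], [4,5], [5,6]
  2-simplices (12): [0,1,2], [0,1,3], [0,2,4], [0,3,6], [0,4,5], [0,5,6], [1,2,5], [1,3,4], [1,4,5], [2,3,4], [2,3,6], [2,5,6]

so the chain groups are C_0 ≅ Z^7, C_1 ≅ Z^18, C_2 ≅ Z^12.

∂_1: C_1 → C_0 is given by ∂[p,q] = [q] − [p].
The resulting 7×18 matrix has rank 6, and its Smith normal form has invariant factors (1,1,1,1,1,1).

Boundary ∂_2: C_2 → C_1 sends each 2-simplex [p,q,r] to [q,r] − [p,r] + [p,q]. For instance
  ∂[2,5,6] = [5,6] − [2,6] + [2,5],
  ∂[0,4,5] = [4,5] − [0,5] + [0,4].
As a 18×12 matrix over Z this has rank 12, with invariant factors (1,1,1,1,1,1,1,1,1,1,1,2).

Reading off H_k = ker ∂_k / im ∂_{k+1}:

  H_0: rank C_0 − rank ∂_1 = 7 − 6 = 1, and the invariant factors of ∂_1 are all 1, so H_0 ≅ Z.
  H_1: rank ker ∂_1 − rank ∂_2 = (18 − 6) − 12 = 0, and ∂_2 has invariant factor 2 > 1, so H_1 ≅ Z_2.
  H_2: rank ker ∂_2 − rank ∂_3 = (12 − 12) − 0 = 0, and there is no ∂_3, so H_2 ≅ 0.

As a check, the Euler characteristic is 7 − 18 + 12 = 1, which agrees with 1 − 0 + 0 = 1.
(K is a triangulation of the real projective plane RP^2.)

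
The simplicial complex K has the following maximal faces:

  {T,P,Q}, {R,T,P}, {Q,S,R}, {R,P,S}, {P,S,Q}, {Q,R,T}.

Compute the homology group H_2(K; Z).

Fix the vertex order P < Q < R < S < T and write every simplex with vertices in increasing order. Then dim K = 2 and the simplices of K are:

  0-simplices (5): P, Q, R, S, T
  1-simplices (9): PQ, PR, PS, PT, QR, QS, QT, RS, RT
  2-simplices (6): PQS, PQT, PRS, PRT, QRS, QRT

giving chain groups C_0 ≅ Z^5, C_1 ≅ Z^9, C_2 ≅ Z^6.

Boundary ∂_1: C_1 → C_0 sends each edge [p,q] (with p < q) to q − p. For instance
  ∂PQ = Q − P.
This gives a 5×9 integer matrix of rank 4; reducing to Smith normal form yields diagonal entries (1,1,1,1).

Boundary ∂_2: C_2 → C_1 maps a triangle to the signed sum of its edges. For instance
  ∂QRS = RS − QS + QR,
  ∂QRT = RT − QT + QR.
The resulting 9×6 matrix has rank 5, and its Smith normal form has invariant factors (1,1,1,1,1).

Now H_k = ker ∂_k / im ∂_{k+1}, so:

  H_2: rank ker ∂_2 − rank ∂_3 = (6 − 5) − 0 = 1, and there is no ∂_3, so H_2 ≅ Z.

H_2 = Z.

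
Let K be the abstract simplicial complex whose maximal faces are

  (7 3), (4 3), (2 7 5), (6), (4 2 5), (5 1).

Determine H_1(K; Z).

H_1 ≅ Z.

Fix the vertex order 1 < 2 < 3 < 4 < 5 < 6 < 7 and write every simplex with vertices in increasing order. Then dim K = 2 and the simplices of K are:

  0-simplices (7): [1], [2], [3], [4], [5], [6], [7]
  1-simplices (8): [1,5], [2,4], [2,5], [2,7], [3,4], [3,7], [4,5], [5,7]
  2-simplices (2): [2,4,5], [2,5,7]

so the chain groups are C_0 ≅ Z^7, C_1 ≅ Z^8, C_2 ≅ Z^2.

∂_1: C_1 → C_0 is given by ∂[p,q] = [q] − [p]. For instance
  ∂[2,4] = [4] − [2].
This gives a 7×8 integer matrix of rank 5; reducing to Smith normal form yields diagonal entries (1,1,1,1,1).

Boundary ∂_2: C_2 → C_1 sends each 2-simplex [p,q,r] to [q,r] − [p,r] + [p,q]. For instance
  ∂[2,4,5] = [4,5] − [2,5] + [2,4],
  ∂[2,5,7] = [5,7] − [2,7] + [2,5].
As a 8×2 matrix over Z this has rank 2, with invariant factors (1,1).

Computing H_k = (kernel of ∂_k) / (image of ∂_{k+1}):

  H_1: rank ker ∂_1 − rank ∂_2 = (8 − 5) − 2 = 1, and the invariant factors of ∂_2 are all 1, so H_1 = Z.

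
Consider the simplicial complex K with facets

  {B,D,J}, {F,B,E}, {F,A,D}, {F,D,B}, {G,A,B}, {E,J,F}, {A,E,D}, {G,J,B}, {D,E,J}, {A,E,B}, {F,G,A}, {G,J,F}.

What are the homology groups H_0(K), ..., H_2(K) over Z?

Take the total order A < B < D < E < F < G < J on the vertex set. Then K (dimension 2) consists of the simplices:

  0-simplices (7): A, B, D, E, F, G, J
  1-simplices (18): AB, AD, AE, AF, AG, BD, BE, BF, BG, BJ, DE, DF, DJ, EF, EJ, FG, FJ, GJ
  2-simplices (12): ABE, ABG, ADE, ADF, AFG, BDF, BDJ, BEF, BGJ, DEJ, EFJ, FGJ

so the chain groups are C_0 ≅ Z^7, C_1 ≅ Z^18, C_2 ≅ Z^12.

∂_1: C_1 → C_0 is given by ∂[p,q] = [q] − [p].
The 7×18 boundary matrix has rank 6 and Smith normal form diag(1,1,1,1,1,1).

The boundary map ∂_2: C_2 → C_1 maps a triangle to the signed sum of its edges. For instance
  ∂DEJ = EJ − DJ + DE,
  ∂BDJ = DJ − BJ + BD.
The resulting 18×12 matrix has rank 12, and its Smith normal form has invariant factors (1,1,1,1,1,1,1,1,1,1,1,2).

Reading off H_k = ker ∂_k / im ∂_{k+1}:

  H_0: rank C_0 − rank ∂_1 = 7 − 6 = 1, and the invariant factors of ∂_1 are all 1, so H_0 = Z.
  H_1: rank ker ∂_1 − rank ∂_2 = (18 − 6) − 12 = 0, and ∂_2 has invariant factor 2 > 1, so H_1 = Z/2Z.
  H_2: rank ker ∂_2 − rank ∂_3 = (12 − 12) − 0 = 0, and there is no ∂_3, so H_2 = 0.

H_0 = Z,  H_1 = Z/2Z,  H_2 = 0.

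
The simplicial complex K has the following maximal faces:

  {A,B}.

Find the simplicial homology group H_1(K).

H_1 ≅ 0.

Order the vertices as A < B. Listing each simplex with vertices in this order, K has dimension 1 with simplices:

  0-simplices (2): A, B
  1-simplices (1): AB

Hence C_0 ≅ Z^2, C_1 ≅ Z^1.

Boundary ∂_1: C_1 → C_0 is given by ∂[p,q] = [q] − [p]. For instance
  ∂AB = B − A.
As a 2×1 matrix over Z this has rank 1, with invariant factors (1).

From H_k ≅ ker(∂_k) / im(∂_{k+1}) we obtain:

  H_1: rank ker ∂_1 − rank ∂_2 = (1 − 1) − 0 = 0, and there is no ∂_2, so H_1 ≅ 0.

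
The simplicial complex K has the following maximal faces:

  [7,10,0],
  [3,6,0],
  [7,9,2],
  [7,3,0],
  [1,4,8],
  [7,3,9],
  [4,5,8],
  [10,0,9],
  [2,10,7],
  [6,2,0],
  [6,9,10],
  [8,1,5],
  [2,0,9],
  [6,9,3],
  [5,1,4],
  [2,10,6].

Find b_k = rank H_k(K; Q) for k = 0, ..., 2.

K has 11 vertices, 24 edges, 16 triangles.
rank ∂_0 = 0, rank ∂_1 = 9 ⇒ b_0 = 11 − 0 − 9 = 2; all invariant factors of ∂_1 are 1 so no torsion. So H_0 = Z^2.
rank ∂_1 = 9, rank ∂_2 = 15 ⇒ b_1 = 24 − 9 − 15 = 0; ∂_2 has invariant factor(s) [2] giving torsion. So H_1 = Z/2Z.
rank ∂_2 = 15, rank ∂_3 = 0 ⇒ b_2 = 16 − 15 − 0 = 1. So H_2 = Z.

b_0 = 2, b_1 = 0, b_2 = 1.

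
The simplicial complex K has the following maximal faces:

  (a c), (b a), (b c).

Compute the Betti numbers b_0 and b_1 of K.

Order the vertices as a < b < c. Listing each simplex with vertices in this order, K has dimension 1 with simplices:

  0-simplices (3): a, b, c
  1-simplices (3): ab, ac, bc

Hence C_0 ≅ Z^3, C_1 ≅ Z^3.

Boundary ∂_1: C_1 → C_0 maps an edge to its endpoints' difference, ∂[p,q] = q − p.
As a 3×3 matrix over Z this has rank 2, with invariant factors (1,1).

Now H_k = ker ∂_k / im ∂_{k+1}, so:

  H_0: rank C_0 − rank ∂_1 = 3 − 2 = 1, and the invariant factors of ∂_1 are all 1, so H_0 = Z.
  H_1: rank ker ∂_1 − rank ∂_2 = (3 − 2) − 0 = 1, and there is no ∂_2, so H_1 = Z.

Hence the Betti numbers are b_0 = 1, b_1 = 1.

b_0 = 1, b_1 = 1.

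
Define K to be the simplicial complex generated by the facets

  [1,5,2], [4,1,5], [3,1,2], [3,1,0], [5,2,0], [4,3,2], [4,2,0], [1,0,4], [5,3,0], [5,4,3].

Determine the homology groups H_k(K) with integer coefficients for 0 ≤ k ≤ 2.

K has 6 vertices, 15 edges, 10 triangles.
rank ∂_0 = 0, rank ∂_1 = 5 ⇒ b_0 = 6 − 0 − 5 = 1; all invariant factors of ∂_1 are 1 so no torsion. So H_0 = Z.
rank ∂_1 = 5, rank ∂_2 = 10 ⇒ b_1 = 15 − 5 − 10 = 0; ∂_2 has invariant factor(s) [2] giving torsion. So H_1 = Z/2.
rank ∂_2 = 10, rank ∂_3 = 0 ⇒ b_2 = 10 − 10 − 0 = 0. So H_2 = 0.

H_0 ≅ Z,  H_1 ≅ Z/2,  H_2 = 0.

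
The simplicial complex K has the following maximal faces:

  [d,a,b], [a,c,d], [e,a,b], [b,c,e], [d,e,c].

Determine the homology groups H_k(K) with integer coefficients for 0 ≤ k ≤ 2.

H_0 ≅ Z,  H_1 ≅ Z,  H_2 = 0.

Take the total order a < b < c < d < e on the vertex set. Then K (dimension 2) consists of the simplices:

  0-simplices (5): a, b, c, d, e
  1-simplices (10): ab, ac, ad, ae, bc, bd, be, cd, ce, de
  2-simplices (5): abd, abe, acd, bce, cde

Hence C_0 ≅ Z^5, C_1 ≅ Z^10, C_2 ≅ Z^5.

The boundary map ∂_1: C_1 → C_0 maps an edge to its endpoints' difference, ∂[p,q] = q − p.
This gives a 5×10 integer matrix of rank 4; reducing to Smith normal form yields diagonal entries (1,1,1,1).

∂_2: C_2 → C_1 acts by ∂[p,q,r] = [q,r] − [p,r] + [p,q]. For instance
  ∂cde = de − ce + cd,
  ∂acd = cd − ad + ac.
As a 10×5 matrix over Z this has rank 5, with invariant factors (1,1,1,1,1).

Computing H_k = (kernel of ∂_k) / (image of ∂_{k+1}):

  H_0: rank C_0 − rank ∂_1 = 5 − 4 = 1, and the invariant factors of ∂_1 are all 1, so H_0 = Z.
  H_1: rank ker ∂_1 − rank ∂_2 = (10 − 4) − 5 = 1, and the invariant factors of ∂_2 are all 1, so H_1 = Z.
  H_2: rank ker ∂_2 − rank ∂_3 = (5 − 5) − 0 = 0, and there is no ∂_3, so H_2 = 0.

As a check, the Euler characteristic is 5 − 10 + 5 = 0, which agrees with 1 − 1 + 0 = 0.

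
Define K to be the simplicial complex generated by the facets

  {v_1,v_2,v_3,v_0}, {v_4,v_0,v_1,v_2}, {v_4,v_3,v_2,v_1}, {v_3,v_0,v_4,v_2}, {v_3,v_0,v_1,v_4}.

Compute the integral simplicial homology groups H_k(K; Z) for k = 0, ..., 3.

Fix the vertex order v_0 < v_1 < v_2 < v_3 < v_4 and write every simplex with vertices in increasing order. Then dim K = 3 and the simplices of K are:

  0-simplices (5): [v_0], [v_1], [v_2], [v_3], [v_4]
  1-simplices (10): [v_0,v_1], [v_0,v_2], [v_0,v_3], [v_0,v_4], [v_1,v_2], [v_1,v_3], [v_1,v_4], [v_2,v_3], [v_2,v_4], [v_3,v_4]
  2-simplices (10): [v_0,v_1,v_2], [v_0,v_1,v_3], [v_0,v_1,v_4], [v_0,v_2,v_3], [v_0,v_2,v_4], [v_0,v_3,v_4], [v_1,v_2,v_3], [v_1,v_2,v_4], [v_1,v_3,v_4], [v_2,v_3,v_4]
  3-simplices (5): [v_0,v_1,v_2,v_3], [v_0,v_1,v_2,v_4], [v_0,v_1,v_3,v_4], [v_0,v_2,v_3,v_4], [v_1,v_2,v_3,v_4]

so the chain groups are C_0 ≅ Z^5, C_1 ≅ Z^10, C_2 ≅ Z^10, C_3 ≅ Z^5.

Boundary ∂_1: C_1 → C_0 maps an edge to its endpoints' difference, ∂[p,q] = q − p. For instance
  ∂[v_0,v_3] = [v_3] − [v_0].
As a 5×10 matrix over Z this has rank 4, with invariant factors (1,1,1,1).

∂_2: C_2 → C_1 sends each 2-simplex [p,q,r] to [q,r] − [p,r] + [p,q]. For instance
  ∂[v_0,v_3,v_4] = [v_3,v_4] − [v_0,v_4] + [v_0,v_3],
  ∂[v_0,v_2,v_3] = [v_2,v_3] − [v_0,v_3] + [v_0,v_2].
The 10×10 boundary matrix has rank 6 and Smith normal form diag(1,1,1,1,1,1).

The boundary map ∂_3: C_3 → C_2 sends each 3-simplex σ to the alternating sum Σ_i (−1)^i (σ with its i-th vertex removed). For instance
  ∂[v_0,v_2,v_3,v_4] = [v_2,v_3,v_4] − [v_0,v_3,v_4] + [v_0,v_2,v_4] − [v_0,v_2,v_3],
  ∂[v_0,v_1,v_2,v_3] = [v_1,v_2,v_3] − [v_0,v_2,v_3] + [v_0,v_1,v_3] − [v_0,v_1,v_2].
As a 10×5 matrix over Z this has rank 4, with invariant factors (1,1,1,1).

Now H_k = ker ∂_k / im ∂_{k+1}, so:

  H_0: rank C_0 − rank ∂_1 = 5 − 4 = 1, and the invariant factors of ∂_1 are all 1, so H_0 = Z.
  H_1: rank ker ∂_1 − rank ∂_2 = (10 − 4) − 6 = 0, and the invariant factors of ∂_2 are all 1, so H_1 = 0.
  H_2: rank ker ∂_2 − rank ∂_3 = (10 − 6) − 4 = 0, and the invariant factors of ∂_3 are all 1, so H_2 = 0.
  H_3: rank ker ∂_3 − rank ∂_4 = (5 − 4) − 0 = 1, and there is no ∂_4, so H_3 = Z.

As a check, the Euler characteristic is 5 − 10 + 10 − 5 = 0, which agrees with 1 − 0 + 0 − 1 = 0.

H_0 = Z,  H_1 = 0,  H_2 = 0,  H_3 = Z.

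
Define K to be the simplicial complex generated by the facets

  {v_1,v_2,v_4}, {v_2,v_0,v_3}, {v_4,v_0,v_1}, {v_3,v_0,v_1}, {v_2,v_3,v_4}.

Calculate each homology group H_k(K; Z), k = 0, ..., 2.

H_0 ≅ Z,  H_1 ≅ Z,  H_2 = 0.

We work with the vertex ordering v_0 < v_1 < v_2 < v_3 < v_4. The simplices of K, each written with vertices in increasing order, are:

  0-simplices (5): [v_0], [v_1], [v_2], [v_3], [v_4]
  1-simplices (10): [v_0,v_1], [v_0,v_2], [v_0,v_3], [v_0,v_4], [v_1,v_2], [v_1,v_3], [v_1,v_4], [v_2,v_3], [v_2,v_4], [v_3,v_4]
  2-simplices (5): [v_0,v_1,v_3], [v_0,v_1,v_4], [v_0,v_2,v_3], [v_1,v_2,v_4], [v_2,v_3,v_4]

so the chain groups are C_0 ≅ Z^5, C_1 ≅ Z^10, C_2 ≅ Z^5.

The boundary map ∂_1: C_1 → C_0 maps an edge to its endpoints' difference, ∂[p,q] = q − p. For instance
  ∂[v_1,v_3] = [v_3] − [v_1].
The 5×10 boundary matrix has rank 4 and Smith normal form diag(1,1,1,1).

The boundary map ∂_2: C_2 → C_1 acts by ∂[p,q,r] = [q,r] − [p,r] + [p,q]. For instance
  ∂[v_1,v_2,v_4] = [v_2,v_4] − [v_1,v_4] + [v_1,v_2],
  ∂[v_2,v_3,v_4] = [v_3,v_4] − [v_2,v_4] + [v_2,v_3].
The 10×5 boundary matrix has rank 5 and Smith normal form diag(1,1,1,1,1).

Computing H_k = (kernel of ∂_k) / (image of ∂_{k+1}):

  H_0: rank C_0 − rank ∂_1 = 5 − 4 = 1, and the invariant factors of ∂_1 are all 1, so H_0 = Z.
  H_1: rank ker ∂_1 − rank ∂_2 = (10 − 4) − 5 = 1, and the invariant factors of ∂_2 are all 1, so H_1 = Z.
  H_2: rank ker ∂_2 − rank ∂_3 = (5 − 5) − 0 = 0, and there is no ∂_3, so H_2 = 0.

As a check, the Euler characteristic is 5 − 10 + 5 = 0, which agrees with 1 − 1 + 0 = 0.
(K is a triangulation of the Möbius band.)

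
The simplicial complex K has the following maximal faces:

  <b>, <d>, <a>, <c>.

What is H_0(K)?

H_0 ≅ Z^4.

K has 4 vertices.
rank ∂_0 = 0, rank ∂_1 = 0 ⇒ b_0 = 4 − 0 − 0 = 4. So H_0 ≅ Z^4.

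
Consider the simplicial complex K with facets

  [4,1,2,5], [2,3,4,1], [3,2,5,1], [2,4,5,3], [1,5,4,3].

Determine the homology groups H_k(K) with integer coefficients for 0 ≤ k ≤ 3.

Order the vertices as 1 < 2 < 3 < 4 < 5. Listing each simplex with vertices in this order, K has dimension 3 with simplices:

  0-simplices (5): [1], [2], [3], [4], [5]
  1-simplices (10): [1,2], [1,3], [1,4], [1,5], [2,3], [2,4], [2,5], [3,4], [3,5], [4,5]
  2-simplices (10): [1,2,3], [1,2,4], [1,2,5], [1,3,4], [1,3,5], [1,4,5], [2,3,4], [2,3,5], [2,4,5], [3,4,5]
  3-simplices (5): [1,2,3,4], [1,2,3,5], [1,2,4,5], [1,3,4,5], [2,3,4,5]

Hence C_0 ≅ Z^5, C_1 ≅ Z^10, C_2 ≅ Z^10, C_3 ≅ Z^5.

The boundary map ∂_1: C_1 → C_0 sends each edge [p,q] (with p < q) to q − p. For instance
  ∂[2,4] = [4] − [2].
This gives a 5×10 integer matrix of rank 4; reducing to Smith normal form yields diagonal entries (1,1,1,1).

∂_2: C_2 → C_1 acts by ∂[p,q,r] = [q,r] − [p,r] + [p,q]. For instance
  ∂[1,3,4] = [3,4] − [1,4] + [1,3],
  ∂[1,2,3] = [2,3] − [1,3] + [1,2].
As a 10×10 matrix over Z this has rank 6, with invariant factors (1,1,1,1,1,1).

Boundary ∂_3: C_3 → C_2 sends each 3-simplex σ to the alternating sum Σ_i (−1)^i (σ with its i-th vertex removed). For instance
  ∂[1,2,3,4] = [2,3,4] − [1,3,4] + [1,2,4] − [1,2,3],
  ∂[1,3,4,5] = [3,4,5] − [1,4,5] + [1,3,5] − [1,3,4].
The resulting 10×5 matrix has rank 4, and its Smith normal form has invariant factors (1,1,1,1).

Computing H_k = (kernel of ∂_k) / (image of ∂_{k+1}):

  H_0: rank C_0 − rank ∂_1 = 5 − 4 = 1, and the invariant factors of ∂_1 are all 1, so H_0 = Z.
  H_1: rank ker ∂_1 − rank ∂_2 = (10 − 4) − 6 = 0, and the invariant factors of ∂_2 are all 1, so H_1 = 0.
  H_2: rank ker ∂_2 − rank ∂_3 = (10 − 6) − 4 = 0, and the invariant factors of ∂_3 are all 1, so H_2 = 0.
  H_3: rank ker ∂_3 − rank ∂_4 = (5 − 4) − 0 = 1, and there is no ∂_4, so H_3 = Z.

H_0 = Z,  H_1 = 0,  H_2 = 0,  H_3 = Z.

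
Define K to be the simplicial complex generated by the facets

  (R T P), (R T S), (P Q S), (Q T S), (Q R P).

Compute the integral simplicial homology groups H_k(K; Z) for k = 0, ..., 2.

H_0 = Z,  H_1 = Z,  H_2 = 0.

We work with the vertex ordering P < Q < R < S < T. The simplices of K, each written with vertices in increasing order, are:

  0-simplices (5): P, Q, R, S, T
  1-simplices (10): PQ, PR, PS, PT, QR, QS, QT, RS, RT, ST
  2-simplices (5): PQR, PQS, PRT, QST, RST

Hence C_0 ≅ Z^5, C_1 ≅ Z^10, C_2 ≅ Z^5.

The boundary map ∂_1: C_1 → C_0 sends each edge [p,q] (with p < q) to q − p.
The resulting 5×10 matrix has rank 4, and its Smith normal form has invariant factors (1,1,1,1).

∂_2: C_2 → C_1 sends each 2-simplex [p,q,r] to [q,r] − [p,r] + [p,q]. For instance
  ∂PQS = QS − PS + PQ,
  ∂RST = ST − RT + RS.
The resulting 10×5 matrix has rank 5, and its Smith normal form has invariant factors (1,1,1,1,1).

From H_k ≅ ker(∂_k) / im(∂_{k+1}) we obtain:

  H_0: rank C_0 − rank ∂_1 = 5 − 4 = 1, and the invariant factors of ∂_1 are all 1, so H_0 = Z.
  H_1: rank ker ∂_1 − rank ∂_2 = (10 − 4) − 5 = 1, and the invariant factors of ∂_2 are all 1, so H_1 = Z.
  H_2: rank ker ∂_2 − rank ∂_3 = (5 − 5) − 0 = 0, and there is no ∂_3, so H_2 = 0.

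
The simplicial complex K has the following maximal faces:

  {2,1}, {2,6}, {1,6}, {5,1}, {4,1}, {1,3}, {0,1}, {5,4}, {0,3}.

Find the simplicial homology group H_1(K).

H_1 ≅ Z^3.

Order the vertices as 0 < 1 < 2 < 3 < 4 < 5 < 6. Listing each simplex with vertices in this order, K has dimension 1 with simplices:

  0-simplices (7): [0], [1], [2], [3], [4], [5], [6]
  1-simplices (9): [0,1], [0,3], [1,2], [1,3], [1,4], [1,5], [1,6], [2,6], [4,5]

Hence C_0 ≅ Z^7, C_1 ≅ Z^9.

The boundary map ∂_1: C_1 → C_0 maps an edge to its endpoints' difference, ∂[p,q] = q − p.
The 7×9 boundary matrix has rank 6 and Smith normal form diag(1,1,1,1,1,1).

Now H_k = ker ∂_k / im ∂_{k+1}, so:

  H_1: rank ker ∂_1 − rank ∂_2 = (9 − 6) − 0 = 3, and there is no ∂_2, so H_1 = Z^3.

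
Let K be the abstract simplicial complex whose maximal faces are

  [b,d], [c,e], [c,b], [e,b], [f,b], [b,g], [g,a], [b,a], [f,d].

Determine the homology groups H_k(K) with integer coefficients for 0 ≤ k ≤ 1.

Fix the vertex order a < b < c < d < e < f < g and write every simplex with vertices in increasing order. Then dim K = 1 and the simplices of K are:

  0-simplices (7): a, b, c, d, e, f, g
  1-simplices (9): ab, ag, bc, bd, be, bf, bg, ce, df

so the chain groups are C_0 ≅ Z^7, C_1 ≅ Z^9.

Boundary ∂_1: C_1 → C_0 maps an edge to its endpoints' difference, ∂[p,q] = q − p.
The 7×9 boundary matrix has rank 6 and Smith normal form diag(1,1,1,1,1,1).

Now H_k = ker ∂_k / im ∂_{k+1}, so:

  H_0: rank C_0 − rank ∂_1 = 7 − 6 = 1, and the invariant factors of ∂_1 are all 1, so H_0 ≅ Z.
  H_1: rank ker ∂_1 − rank ∂_2 = (9 − 6) − 0 = 3, and there is no ∂_2, so H_1 ≅ Z^3.

As a check, the Euler characteristic is 7 − 9 = -2, which agrees with 1 − 3 = -2.

H_0 ≅ Z,  H_1 ≅ Z^3.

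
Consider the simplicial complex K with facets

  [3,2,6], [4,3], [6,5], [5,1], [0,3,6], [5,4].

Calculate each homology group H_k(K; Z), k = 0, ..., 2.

H_0 ≅ Z,  H_1 ≅ Z,  H_2 = 0.

We work with the vertex ordering 0 < 1 < 2 < 3 < 4 < 5 < 6. The simplices of K, each written with vertices in increasing order, are:

  0-simplices (7): [0], [1], [2], [3], [4], [5], [6]
  1-simplices (9): [0,3], [0,6], [1,5], [2,3], [2,6], [3,4], [3,6], [4,5], [5,6]
  2-simplices (2): [0,3,6], [2,3,6]

Hence C_0 ≅ Z^7, C_1 ≅ Z^9, C_2 ≅ Z^2.

Boundary ∂_1: C_1 → C_0 maps an edge to its endpoints' difference, ∂[p,q] = q − p.
As a 7×9 matrix over Z this has rank 6, with invariant factors (1,1,1,1,1,1).

∂_2: C_2 → C_1 maps a triangle to the signed sum of its edges. For instance
  ∂[2,3,6] = [3,6] − [2,6] + [2,3],
  ∂[0,3,6] = [3,6] − [0,6] + [0,3].
The 9×2 boundary matrix has rank 2 and Smith normal form diag(1,1).

Reading off H_k = ker ∂_k / im ∂_{k+1}:

  H_0: rank C_0 − rank ∂_1 = 7 − 6 = 1, and the invariant factors of ∂_1 are all 1, so H_0 = Z.
  H_1: rank ker ∂_1 − rank ∂_2 = (9 − 6) − 2 = 1, and the invariant factors of ∂_2 are all 1, so H_1 = Z.
  H_2: rank ker ∂_2 − rank ∂_3 = (2 − 2) − 0 = 0, and there is no ∂_3, so H_2 = 0.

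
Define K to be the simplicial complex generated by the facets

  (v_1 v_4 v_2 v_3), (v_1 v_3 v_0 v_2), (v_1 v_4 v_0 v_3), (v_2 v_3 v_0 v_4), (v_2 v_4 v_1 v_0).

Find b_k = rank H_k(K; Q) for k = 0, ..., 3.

b_0 = 1, b_1 = 0, b_2 = 0, b_3 = 1.

We work with the vertex ordering v_0 < v_1 < v_2 < v_3 < v_4. The simplices of K, each written with vertices in increasing order, are:

  0-simplices (5): [v_0], [v_1], [v_2], [v_3], [v_4]
  1-simplices (10): [v_0,v_1], [v_0,v_2], [v_0,v_3], [v_0,v_4], [v_1,v_2], [v_1,v_3], [v_1,v_4], [v_2,v_3], [v_2,v_4], [v_3,v_4]
  2-simplices (10): [v_0,v_1,v_2], [v_0,v_1,v_3], [v_0,v_1,v_4], [v_0,v_2,v_3], [v_0,v_2,v_4], [v_0,v_3,v_4], [v_1,v_2,v_3], [v_1,v_2,v_4], [v_1,v_3,v_4], [v_2,v_3,v_4]
  3-simplices (5): [v_0,v_1,v_2,v_3], [v_0,v_1,v_2,v_4], [v_0,v_1,v_3,v_4], [v_0,v_2,v_3,v_4], [v_1,v_2,v_3,v_4]

giving chain groups C_0 ≅ Z^5, C_1 ≅ Z^10, C_2 ≅ Z^10, C_3 ≅ Z^5.

∂_1: C_1 → C_0 is given by ∂[p,q] = [q] − [p].
The 5×10 boundary matrix has rank 4 and Smith normal form diag(1,1,1,1).

∂_2: C_2 → C_1 acts by ∂[p,q,r] = [q,r] − [p,r] + [p,q]. For instance
  ∂[v_0,v_1,v_2] = [v_1,v_2] − [v_0,v_2] + [v_0,v_1],
  ∂[v_1,v_2,v_3] = [v_2,v_3] − [v_1,v_3] + [v_1,v_2].
The resulting 10×10 matrix has rank 6, and its Smith normal form has invariant factors (1,1,1,1,1,1).

∂_3: C_3 → C_2 sends each 3-simplex σ to the alternating sum Σ_i (−1)^i (σ with its i-th vertex removed). For instance
  ∂[v_0,v_1,v_2,v_3] = [v_1,v_2,v_3] − [v_0,v_2,v_3] + [v_0,v_1,v_3] − [v_0,v_1,v_2],
  ∂[v_0,v_1,v_2,v_4] = [v_1,v_2,v_4] − [v_0,v_2,v_4] + [v_0,v_1,v_4] − [v_0,v_1,v_2].
This gives a 10×5 integer matrix of rank 4; reducing to Smith normal form yields diagonal entries (1,1,1,1).

Computing H_k = (kernel of ∂_k) / (image of ∂_{k+1}):

  H_0: rank C_0 − rank ∂_1 = 5 − 4 = 1, and the invariant factors of ∂_1 are all 1, so H_0 = Z.
  H_1: rank ker ∂_1 − rank ∂_2 = (10 − 4) − 6 = 0, and the invariant factors of ∂_2 are all 1, so H_1 = 0.
  H_2: rank ker ∂_2 − rank ∂_3 = (10 − 6) − 4 = 0, and the invariant factors of ∂_3 are all 1, so H_2 = 0.
  H_3: rank ker ∂_3 − rank ∂_4 = (5 − 4) − 0 = 1, and there is no ∂_4, so H_3 = Z.

Hence the Betti numbers are b_0 = 1, b_1 = 0, b_2 = 0, b_3 = 1.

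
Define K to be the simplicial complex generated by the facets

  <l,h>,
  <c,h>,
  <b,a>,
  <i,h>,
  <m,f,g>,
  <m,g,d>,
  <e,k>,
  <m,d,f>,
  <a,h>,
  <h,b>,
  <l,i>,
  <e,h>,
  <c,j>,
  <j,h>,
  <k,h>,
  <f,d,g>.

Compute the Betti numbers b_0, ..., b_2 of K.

We work with the vertex ordering a < b < c < d < e < f < g < h < i < j < k < l < m. The simplices of K, each written with vertices in increasing order, are:

  0-simplices (13): a, b, c, d, e, f, g, h, i, j, k, l, m
  1-simplices (18): ab, ah, bh, ch, cj, df, dg, dm, eh, ek, fg, fm, gm, hi, hj, hk, hl, il
  2-simplices (4): dfg, dfm, dgm, fgm

giving chain groups C_0 ≅ Z^13, C_1 ≅ Z^18, C_2 ≅ Z^4.

Boundary ∂_1: C_1 → C_0 maps an edge to its endpoints' difference, ∂[p,q] = q − p.
The 13×18 boundary matrix has rank 11 and Smith normal form diag(1,1,1,1,1,1,1,1,1,1,1).

∂_2: C_2 → C_1 maps a triangle to the signed sum of its edges. For instance
  ∂dgm = gm − dm + dg,
  ∂fgm = gm − fm + fg.
As a 18×4 matrix over Z this has rank 3, with invariant factors (1,1,1).

Now H_k = ker ∂_k / im ∂_{k+1}, so:

  H_0: rank C_0 − rank ∂_1 = 13 − 11 = 2, and the invariant factors of ∂_1 are all 1, so H_0 ≅ Z^2.
  H_1: rank ker ∂_1 − rank ∂_2 = (18 − 11) − 3 = 4, and the invariant factors of ∂_2 are all 1, so H_1 ≅ Z^4.
  H_2: rank ker ∂_2 − rank ∂_3 = (4 − 3) − 0 = 1, and there is no ∂_3, so H_2 ≅ Z.

Hence the Betti numbers are b_0 = 2, b_1 = 4, b_2 = 1.

b_0 = 2, b_1 = 4, b_2 = 1.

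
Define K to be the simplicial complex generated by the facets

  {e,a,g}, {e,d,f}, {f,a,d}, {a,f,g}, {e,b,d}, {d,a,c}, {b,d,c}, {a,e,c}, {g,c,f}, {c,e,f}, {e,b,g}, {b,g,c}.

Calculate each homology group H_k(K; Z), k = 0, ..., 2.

Fix the vertex order a < b < c < d < e < f < g and write every simplex with vertices in increasing order. Then dim K = 2 and the simplices of K are:

  0-simplices (7): a, b, c, d, e, f, g
  1-simplices (18): ac, ad, ae, af, ag, bc, bd, be, bg, cd, ce, cf, cg, de, df, ef, eg, fg
  2-simplices (12): acd, ace, adf, aeg, afg, bcd, bcg, bde, beg, cef, cfg, def

so the chain groups are C_0 ≅ Z^7, C_1 ≅ Z^18, C_2 ≅ Z^12.

Boundary ∂_1: C_1 → C_0 sends each edge [p,q] (with p < q) to q − p.
The 7×18 boundary matrix has rank 6 and Smith normal form diag(1,1,1,1,1,1).

∂_2: C_2 → C_1 maps a triangle to the signed sum of its edges. For instance
  ∂aeg = eg − ag + ae,
  ∂bcg = cg − bg + bc.
The resulting 18×12 matrix has rank 12, and its Smith normal form has invariant factors (1,1,1,1,1,1,1,1,1,1,1,2).

Now H_k = ker ∂_k / im ∂_{k+1}, so:

  H_0: rank C_0 − rank ∂_1 = 7 − 6 = 1, and the invariant factors of ∂_1 are all 1, so H_0 = Z.
  H_1: rank ker ∂_1 − rank ∂_2 = (18 − 6) − 12 = 0, and ∂_2 has invariant factor 2 > 1, so H_1 = Z/2Z.
  H_2: rank ker ∂_2 − rank ∂_3 = (12 − 12) − 0 = 0, and there is no ∂_3, so H_2 = 0.

H_0 = Z,  H_1 = Z/2Z,  H_2 = 0.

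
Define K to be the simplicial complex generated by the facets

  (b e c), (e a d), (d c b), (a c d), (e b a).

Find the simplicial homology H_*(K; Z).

Order the vertices as a < b < c < d < e. Listing each simplex with vertices in this order, K has dimension 2 with simplices:

  0-simplices (5): a, b, c, d, e
  1-simplices (10): ab, ac, ad, ae, bc, bd, be, cd, ce, de
  2-simplices (5): abe, acd, ade, bcd, bce

so the chain groups are C_0 ≅ Z^5, C_1 ≅ Z^10, C_2 ≅ Z^5.

∂_1: C_1 → C_0 maps an edge to its endpoints' difference, ∂[p,q] = q − p. For instance
  ∂bd = d − b.
The resulting 5×10 matrix has rank 4, and its Smith normal form has invariant factors (1,1,1,1).

The boundary map ∂_2: C_2 → C_1 sends each 2-simplex [p,q,r] to [q,r] − [p,r] + [p,q]. For instance
  ∂acd = cd − ad + ac,
  ∂abe = be − ae + ab.
This gives a 10×5 integer matrix of rank 5; reducing to Smith normal form yields diagonal entries (1,1,1,1,1).

Computing H_k = (kernel of ∂_k) / (image of ∂_{k+1}):

  H_0: rank C_0 − rank ∂_1 = 5 − 4 = 1, and the invariant factors of ∂_1 are all 1, so H_0 ≅ Z.
  H_1: rank ker ∂_1 − rank ∂_2 = (10 − 4) − 5 = 1, and the invariant factors of ∂_2 are all 1, so H_1 ≅ Z.
  H_2: rank ker ∂_2 − rank ∂_3 = (5 − 5) − 0 = 0, and there is no ∂_3, so H_2 ≅ 0.

H_0 = Z,  H_1 = Z,  H_2 = 0.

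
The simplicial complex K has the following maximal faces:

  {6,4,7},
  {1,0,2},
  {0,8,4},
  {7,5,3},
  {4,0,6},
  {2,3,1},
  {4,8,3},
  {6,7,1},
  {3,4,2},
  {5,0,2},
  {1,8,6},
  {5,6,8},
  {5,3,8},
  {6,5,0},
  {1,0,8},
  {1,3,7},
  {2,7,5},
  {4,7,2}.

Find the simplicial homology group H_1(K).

H_1 = Z ⊕ Z/2.

Fix the vertex order 0 < 1 < 2 < 3 < 4 < 5 < 6 < 7 < 8 and write every simplex with vertices in increasing order. Then dim K = 2 and the simplices of K are:

  0-simplices (9): [0], [1], [2], [3], [4], [5], [6], [7], [8]
  1-simplices (27): (27 of them)
  2-simplices (18): [0,1,2], [0,1,8], [0,2,5], [0,4,6], [0,4,8], [0,5,6], [1,2,3], [1,3,7], [1,6,7], [1,6,8], [2,3,4], [2,4,7], [2,5,7], [3,4,8], [3,5,7], [3,5,8], [4,6,7], [5,6,8]

Hence C_0 ≅ Z^9, C_1 ≅ Z^27, C_2 ≅ Z^18.

The boundary map ∂_1: C_1 → C_0 maps an edge to its endpoints' difference, ∂[p,q] = q − p. For instance
  ∂[5,8] = [8] − [5].
As a 9×27 matrix over Z this has rank 8, with invariant factors (1,1,1,1,1,1,1,1).

Boundary ∂_2: C_2 → C_1 acts by ∂[p,q,r] = [q,r] − [p,r] + [p,q]. For instance
  ∂[2,5,7] = [5,7] − [2,7] + [2,5],
  ∂[2,4,7] = [4,7] − [2,7] + [2,4].
The resulting 27×18 matrix has rank 18, and its Smith normal form has invariant factors (1,1,1,1,1,1,1,1,1,1,1,1,1,1,1,1,1,2).

Computing H_k = (kernel of ∂_k) / (image of ∂_{k+1}):

  H_1: rank ker ∂_1 − rank ∂_2 = (27 − 8) − 18 = 1, and ∂_2 has invariant factor 2 > 1, so H_1 = Z ⊕ Z/2.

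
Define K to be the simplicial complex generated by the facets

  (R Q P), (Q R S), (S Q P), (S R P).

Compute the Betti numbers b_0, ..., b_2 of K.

b_0 = 1, b_1 = 0, b_2 = 1.

Fix the vertex order P < Q < R < S and write every simplex with vertices in increasing order. Then dim K = 2 and the simplices of K are:

  0-simplices (4): P, Q, R, S
  1-simplices (6): PQ, PR, PS, QR, QS, RS
  2-simplices (4): PQR, PQS, PRS, QRS

giving chain groups C_0 ≅ Z^4, C_1 ≅ Z^6, C_2 ≅ Z^4.

The boundary map ∂_1: C_1 → C_0 sends each edge [p,q] (with p < q) to q − p. For instance
  ∂QS = S − Q.
The resulting 4×6 matrix has rank 3, and its Smith normal form has invariant factors (1,1,1).

The boundary map ∂_2: C_2 → C_1 acts by ∂[p,q,r] = [q,r] − [p,r] + [p,q]. For instance
  ∂PQS = QS − PS + PQ,
  ∂PQR = QR − PR + PQ.
The resulting 6×4 matrix has rank 3, and its Smith normal form has invariant factors (1,1,1).

Computing H_k = (kernel of ∂_k) / (image of ∂_{k+1}):

  H_0: rank C_0 − rank ∂_1 = 4 − 3 = 1, and the invariant factors of ∂_1 are all 1, so H_0 = Z.
  H_1: rank ker ∂_1 − rank ∂_2 = (6 − 3) − 3 = 0, and the invariant factors of ∂_2 are all 1, so H_1 = 0.
  H_2: rank ker ∂_2 − rank ∂_3 = (4 − 3) − 0 = 1, and there is no ∂_3, so H_2 = Z.

(K is a triangulation of the 2-sphere S^2.)

Hence the Betti numbers are b_0 = 1, b_1 = 0, b_2 = 1.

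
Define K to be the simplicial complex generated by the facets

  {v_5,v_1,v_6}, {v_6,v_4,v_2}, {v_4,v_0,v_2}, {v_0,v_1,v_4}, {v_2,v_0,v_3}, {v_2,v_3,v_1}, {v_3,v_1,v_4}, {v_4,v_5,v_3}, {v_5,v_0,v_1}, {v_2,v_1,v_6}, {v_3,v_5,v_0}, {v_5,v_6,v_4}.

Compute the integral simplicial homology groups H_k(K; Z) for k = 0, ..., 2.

H_0 = Z,  H_1 = Z_2,  H_2 = 0.

K has 7 vertices, 18 edges, 12 triangles.
rank ∂_0 = 0, rank ∂_1 = 6 ⇒ b_0 = 7 − 0 − 6 = 1; all invariant factors of ∂_1 are 1 so no torsion. So H_0 = Z.
rank ∂_1 = 6, rank ∂_2 = 12 ⇒ b_1 = 18 − 6 − 12 = 0; ∂_2 has invariant factor(s) [2] giving torsion. So H_1 = Z_2.
rank ∂_2 = 12, rank ∂_3 = 0 ⇒ b_2 = 12 − 12 − 0 = 0. So H_2 = 0.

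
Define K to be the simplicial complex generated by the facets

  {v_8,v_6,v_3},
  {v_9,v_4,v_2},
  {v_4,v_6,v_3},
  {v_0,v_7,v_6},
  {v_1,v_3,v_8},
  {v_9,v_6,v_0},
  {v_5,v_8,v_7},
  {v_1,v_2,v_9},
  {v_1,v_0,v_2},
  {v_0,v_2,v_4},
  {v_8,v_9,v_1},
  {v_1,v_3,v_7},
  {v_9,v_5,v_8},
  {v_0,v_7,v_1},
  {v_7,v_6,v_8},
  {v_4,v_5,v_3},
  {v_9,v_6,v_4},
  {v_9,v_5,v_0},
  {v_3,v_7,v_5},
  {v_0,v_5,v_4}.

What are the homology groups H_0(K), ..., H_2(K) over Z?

H_0 = Z,  H_1 = Z ⊕ Z/2Z,  H_2 = 0.

Order the vertices as v_0 < v_1 < v_2 < v_3 < v_4 < v_5 < v_6 < v_7 < v_8 < v_9. Listing each simplex with vertices in this order, K has dimension 2 with simplices:

  0-simplices (10): [v_0], [v_1], [v_2], [v_3], [v_4], [v_5], [v_6], [v_7], [v_8], [v_9]
  1-simplices (30): (30 of them)
  2-simplices (20): (20 of them)

giving chain groups C_0 ≅ Z^10, C_1 ≅ Z^30, C_2 ≅ Z^20.

The boundary map ∂_1: C_1 → C_0 sends each edge [p,q] (with p < q) to q − p.
As a 10×30 matrix over Z this has rank 9, with invariant factors (1,1,1,1,1,1,1,1,1).

Boundary ∂_2: C_2 → C_1 sends each 2-simplex [p,q,r] to [q,r] − [p,r] + [p,q]. For instance
  ∂[v_3,v_5,v_7] = [v_5,v_7] − [v_3,v_7] + [v_3,v_5],
  ∂[v_1,v_3,v_7] = [v_3,v_7] − [v_1,v_7] + [v_1,v_3].
This gives a 30×20 integer matrix of rank 20; reducing to Smith normal form yields diagonal entries (1,1,1,1,1,1,1,1,1,1,1,1,1,1,1,1,1,1,1,2).

Reading off H_k = ker ∂_k / im ∂_{k+1}:

  H_0: rank C_0 − rank ∂_1 = 10 − 9 = 1, and the invariant factors of ∂_1 are all 1, so H_0 ≅ Z.
  H_1: rank ker ∂_1 − rank ∂_2 = (30 − 9) − 20 = 1, and ∂_2 has invariant factor 2 > 1, so H_1 ≅ Z ⊕ Z/2Z.
  H_2: rank ker ∂_2 − rank ∂_3 = (20 − 20) − 0 = 0, and there is no ∂_3, so H_2 ≅ 0.

As a check, the Euler characteristic is 10 − 30 + 20 = 0, which agrees with 1 − 1 + 0 = 0.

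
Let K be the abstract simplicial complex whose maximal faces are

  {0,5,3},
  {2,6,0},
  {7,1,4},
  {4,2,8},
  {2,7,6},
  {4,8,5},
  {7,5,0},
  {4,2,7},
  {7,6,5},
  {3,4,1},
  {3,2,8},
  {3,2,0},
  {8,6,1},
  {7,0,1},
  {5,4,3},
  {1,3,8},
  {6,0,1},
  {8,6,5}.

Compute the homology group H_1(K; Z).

We work with the vertex ordering 0 < 1 < 2 < 3 < 4 < 5 < 6 < 7 < 8. The simplices of K, each written with vertices in increasing order, are:

  0-simplices (9): [0], [1], [2], [3], [4], [5], [6], [7], [8]
  1-simplices (27): (27 of them)
  2-simplices (18): [0,1,6], [0,1,7], [0,2,3], [0,2,6], [0,3,5], [0,5,7], [1,3,4], [1,3,8], [1,4,7], [1,6,8], [2,3,8], [2,4,7], [2,4,8], [2,6,7], [3,4,5], [4,5,8], [5,6,7], [5,6,8]

giving chain groups C_0 ≅ Z^9, C_1 ≅ Z^27, C_2 ≅ Z^18.

∂_1: C_1 → C_0 is given by ∂[p,q] = [q] − [p].
This gives a 9×27 integer matrix of rank 8; reducing to Smith normal form yields diagonal entries (1,1,1,1,1,1,1,1).

Boundary ∂_2: C_2 → C_1 acts by ∂[p,q,r] = [q,r] − [p,r] + [p,q]. For instance
  ∂[2,3,8] = [3,8] − [2,8] + [2,3],
  ∂[2,4,8] = [4,8] − [2,8] + [2,4].
As a 27×18 matrix over Z this has rank 18, with invariant factors (1,1,1,1,1,1,1,1,1,1,1,1,1,1,1,1,1,2).

Reading off H_k = ker ∂_k / im ∂_{k+1}:

  H_1: rank ker ∂_1 − rank ∂_2 = (27 − 8) − 18 = 1, and ∂_2 has invariant factor 2 > 1, so H_1 ≅ Z ⊕ Z/2.

H_1 ≅ Z ⊕ Z/2.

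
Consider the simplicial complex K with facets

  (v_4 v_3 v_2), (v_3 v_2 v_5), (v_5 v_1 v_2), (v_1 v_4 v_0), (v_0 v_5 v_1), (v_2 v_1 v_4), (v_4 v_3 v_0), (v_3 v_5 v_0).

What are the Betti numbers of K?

K has 6 vertices, 12 edges, 8 triangles.
rank ∂_0 = 0, rank ∂_1 = 5 ⇒ b_0 = 6 − 0 − 5 = 1; all invariant factors of ∂_1 are 1 so no torsion. So H_0 = Z.
rank ∂_1 = 5, rank ∂_2 = 7 ⇒ b_1 = 12 − 5 − 7 = 0; all invariant factors of ∂_2 are 1 so no torsion. So H_1 = 0.
rank ∂_2 = 7, rank ∂_3 = 0 ⇒ b_2 = 8 − 7 − 0 = 1. So H_2 = Z.

b_0 = 1, b_1 = 0, b_2 = 1.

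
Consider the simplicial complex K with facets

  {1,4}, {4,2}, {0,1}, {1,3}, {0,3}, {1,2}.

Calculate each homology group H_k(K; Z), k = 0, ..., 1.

H_0 = Z,  H_1 = Z^2.

K has 5 vertices, 6 edges.
rank ∂_0 = 0, rank ∂_1 = 4 ⇒ b_0 = 5 − 0 − 4 = 1; all invariant factors of ∂_1 are 1 so no torsion. So H_0 = Z.
rank ∂_1 = 4, rank ∂_2 = 0 ⇒ b_1 = 6 − 4 − 0 = 2. So H_1 = Z^2.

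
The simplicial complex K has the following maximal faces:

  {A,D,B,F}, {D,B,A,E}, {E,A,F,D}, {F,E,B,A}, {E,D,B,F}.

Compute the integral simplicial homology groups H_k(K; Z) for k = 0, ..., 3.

H_0 ≅ Z,  H_1 = 0,  H_2 = 0,  H_3 ≅ Z.

Order the vertices as A < B < D < E < F. Listing each simplex with vertices in this order, K has dimension 3 with simplices:

  0-simplices (5): A, B, D, E, F
  1-simplices (10): AB, AD, AE, AF, BD, BE, BF, DE, DF, EF
  2-simplices (10): ABD, ABE, ABF, ADE, ADF, AEF, BDE, BDF, BEF, DEF
  3-simplices (5): ABDE, ABDF, ABEF, ADEF, BDEF

so the chain groups are C_0 ≅ Z^5, C_1 ≅ Z^10, C_2 ≅ Z^10, C_3 ≅ Z^5.

Boundary ∂_1: C_1 → C_0 maps an edge to its endpoints' difference, ∂[p,q] = q − p. For instance
  ∂AD = D − A.
The resulting 5×10 matrix has rank 4, and its Smith normal form has invariant factors (1,1,1,1).

∂_2: C_2 → C_1 acts by ∂[p,q,r] = [q,r] − [p,r] + [p,q]. For instance
  ∂BEF = EF − BF + BE,
  ∂ABE = BE − AE + AB.
As a 10×10 matrix over Z this has rank 6, with invariant factors (1,1,1,1,1,1).

The boundary map ∂_3: C_3 → C_2 sends each 3-simplex σ to the alternating sum Σ_i (−1)^i (σ with its i-th vertex removed). For instance
  ∂ADEF = DEF − AEF + ADF − ADE,
  ∂ABDF = BDF − ADF + ABF − ABD.
The resulting 10×5 matrix has rank 4, and its Smith normal form has invariant factors (1,1,1,1).

Now H_k = ker ∂_k / im ∂_{k+1}, so:

  H_0: rank C_0 − rank ∂_1 = 5 − 4 = 1, and the invariant factors of ∂_1 are all 1, so H_0 = Z.
  H_1: rank ker ∂_1 − rank ∂_2 = (10 − 4) − 6 = 0, and the invariant factors of ∂_2 are all 1, so H_1 = 0.
  H_2: rank ker ∂_2 − rank ∂_3 = (10 − 6) − 4 = 0, and the invariant factors of ∂_3 are all 1, so H_2 = 0.
  H_3: rank ker ∂_3 − rank ∂_4 = (5 − 4) − 0 = 1, and there is no ∂_4, so H_3 = Z.

(K is a triangulation of the 3-sphere S^3.)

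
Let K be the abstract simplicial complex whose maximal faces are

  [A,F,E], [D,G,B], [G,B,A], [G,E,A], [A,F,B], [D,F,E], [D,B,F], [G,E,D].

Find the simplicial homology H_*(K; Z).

Fix the vertex order A < B < D < E < F < G and write every simplex with vertices in increasing order. Then dim K = 2 and the simplices of K are:

  0-simplices (6): A, B, D, E, F, G
  1-simplices (12): AB, AE, AF, AG, BD, BF, BG, DE, DF, DG, EF, EG
  2-simplices (8): ABF, ABG, AEF, AEG, BDF, BDG, DEF, DEG

giving chain groups C_0 ≅ Z^6, C_1 ≅ Z^12, C_2 ≅ Z^8.

Boundary ∂_1: C_1 → C_0 sends each edge [p,q] (with p < q) to q − p.
This gives a 6×12 integer matrix of rank 5; reducing to Smith normal form yields diagonal entries (1,1,1,1,1).

The boundary map ∂_2: C_2 → C_1 sends each 2-simplex [p,q,r] to [q,r] − [p,r] + [p,q]. For instance
  ∂ABG = BG − AG + AB,
  ∂AEF = EF − AF + AE.
The resulting 12×8 matrix has rank 7, and its Smith normal form has invariant factors (1,1,1,1,1,1,1).

Computing H_k = (kernel of ∂_k) / (image of ∂_{k+1}):

  H_0: rank C_0 − rank ∂_1 = 6 − 5 = 1, and the invariant factors of ∂_1 are all 1, so H_0 ≅ Z.
  H_1: rank ker ∂_1 − rank ∂_2 = (12 − 5) − 7 = 0, and the invariant factors of ∂_2 are all 1, so H_1 ≅ 0.
  H_2: rank ker ∂_2 − rank ∂_3 = (8 − 7) − 0 = 1, and there is no ∂_3, so H_2 ≅ Z.

H_0 ≅ Z,  H_1 = 0,  H_2 ≅ Z.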